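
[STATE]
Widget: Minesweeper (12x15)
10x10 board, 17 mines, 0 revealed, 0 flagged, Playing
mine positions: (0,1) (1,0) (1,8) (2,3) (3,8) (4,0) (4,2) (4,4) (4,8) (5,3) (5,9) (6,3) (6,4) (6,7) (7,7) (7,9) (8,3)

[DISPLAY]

■■■■■■■■■■  
■■■■■■■■■■  
■■■■■■■■■■  
■■■■■■■■■■  
■■■■■■■■■■  
■■■■■■■■■■  
■■■■■■■■■■  
■■■■■■■■■■  
■■■■■■■■■■  
■■■■■■■■■■  
            
            
            
            
            


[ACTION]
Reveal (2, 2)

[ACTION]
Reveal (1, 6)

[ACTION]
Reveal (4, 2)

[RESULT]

■✹1    1■■  
✹■211  1✹■  
■■1✹1  2■■  
■■■■21 2✹■  
✹■✹■✹1 2✹■  
■■■✹■212■✹  
■■■✹✹■■✹■■  
■■■■■■■✹■✹  
■■■✹■■■■■■  
■■■■■■■■■■  
            
            
            
            
            


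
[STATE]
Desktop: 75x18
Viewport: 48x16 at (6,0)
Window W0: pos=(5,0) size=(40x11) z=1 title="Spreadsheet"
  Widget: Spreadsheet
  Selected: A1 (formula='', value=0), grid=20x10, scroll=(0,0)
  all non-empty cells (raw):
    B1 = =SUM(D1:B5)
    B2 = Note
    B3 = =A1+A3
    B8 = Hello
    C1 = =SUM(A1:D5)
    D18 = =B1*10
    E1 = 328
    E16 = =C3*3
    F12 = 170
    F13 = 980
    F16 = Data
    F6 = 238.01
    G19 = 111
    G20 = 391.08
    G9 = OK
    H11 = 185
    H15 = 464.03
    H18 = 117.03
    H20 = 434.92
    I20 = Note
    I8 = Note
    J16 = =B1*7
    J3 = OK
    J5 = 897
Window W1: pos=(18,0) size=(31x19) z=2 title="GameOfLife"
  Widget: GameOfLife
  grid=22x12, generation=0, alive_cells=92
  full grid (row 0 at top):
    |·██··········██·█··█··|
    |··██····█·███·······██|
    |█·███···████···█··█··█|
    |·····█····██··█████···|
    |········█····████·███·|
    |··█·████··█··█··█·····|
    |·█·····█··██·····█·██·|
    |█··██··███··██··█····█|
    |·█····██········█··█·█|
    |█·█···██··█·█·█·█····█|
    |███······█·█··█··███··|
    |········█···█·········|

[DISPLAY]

━━━━━━━━━━━━┏━━━━━━━━━━━━━━━━━━━━━━━━━━━━━┓     
 Spreadsheet┃ GameOfLife                  ┃     
────────────┠─────────────────────────────┨     
A1:         ┃Gen: 0                       ┃     
       A    ┃·██··········██·█··█··       ┃     
------------┃··██····█·███·······██       ┃     
  1      [0]┃█·███···████···█··█··█       ┃     
  2        0┃·····█····██··█████···       ┃     
  3        0┃········█····████·███·       ┃     
  4        0┃··█·████··█··█··█·····       ┃     
━━━━━━━━━━━━┃·█·····█··██·····█·██·       ┃     
            ┃█··██··███··██··█····█       ┃     
            ┃·█····██········█··█·█       ┃     
            ┃█·█···██··█·█·█·█····█       ┃     
            ┃███······█·█··█··███··       ┃     
            ┃········█···█·········       ┃     


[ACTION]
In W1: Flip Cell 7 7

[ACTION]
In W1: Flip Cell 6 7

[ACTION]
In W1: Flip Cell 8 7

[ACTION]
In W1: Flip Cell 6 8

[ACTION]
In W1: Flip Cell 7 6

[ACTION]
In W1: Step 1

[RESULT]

━━━━━━━━━━━━┏━━━━━━━━━━━━━━━━━━━━━━━━━━━━━┓     
 Spreadsheet┃ GameOfLife                  ┃     
────────────┠─────────────────────────────┨     
A1:         ┃Gen: 1                       ┃     
       A    ┃·███·······███······█·       ┃     
------------┃····█···█···████···███       ┃     
  1      [0]┃·██·█···█·····██··████       ┃     
  2        0┃···██···█··███······█·       ┃     
  3        0┃····█··█·█████····██··       ┃     
  4        0┃·····████·████··█·····       ┃     
━━━━━━━━━━━━┃·██·····█·██·█··██··█·       ┃     
            ┃███··█··█████···████·█       ┃     
            ┃████··█·██·██···██···█       ┃     
            ┃█·█···██··██·█··█··█··       ┃     
            ┃█·█····██████··█·██···       ┃     
            ┃·█················█···       ┃     


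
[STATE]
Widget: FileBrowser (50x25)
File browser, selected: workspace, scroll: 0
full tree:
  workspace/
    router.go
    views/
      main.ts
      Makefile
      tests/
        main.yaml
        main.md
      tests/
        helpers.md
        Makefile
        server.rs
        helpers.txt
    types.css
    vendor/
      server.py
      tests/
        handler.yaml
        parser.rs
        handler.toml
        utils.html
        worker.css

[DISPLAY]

> [-] workspace/                                  
    router.go                                     
    [+] views/                                    
    types.css                                     
    [+] vendor/                                   
                                                  
                                                  
                                                  
                                                  
                                                  
                                                  
                                                  
                                                  
                                                  
                                                  
                                                  
                                                  
                                                  
                                                  
                                                  
                                                  
                                                  
                                                  
                                                  
                                                  


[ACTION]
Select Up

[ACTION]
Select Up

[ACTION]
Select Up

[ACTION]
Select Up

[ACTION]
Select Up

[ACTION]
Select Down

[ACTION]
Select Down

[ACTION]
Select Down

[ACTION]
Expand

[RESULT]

  [-] workspace/                                  
    router.go                                     
    [+] views/                                    
  > types.css                                     
    [+] vendor/                                   
                                                  
                                                  
                                                  
                                                  
                                                  
                                                  
                                                  
                                                  
                                                  
                                                  
                                                  
                                                  
                                                  
                                                  
                                                  
                                                  
                                                  
                                                  
                                                  
                                                  


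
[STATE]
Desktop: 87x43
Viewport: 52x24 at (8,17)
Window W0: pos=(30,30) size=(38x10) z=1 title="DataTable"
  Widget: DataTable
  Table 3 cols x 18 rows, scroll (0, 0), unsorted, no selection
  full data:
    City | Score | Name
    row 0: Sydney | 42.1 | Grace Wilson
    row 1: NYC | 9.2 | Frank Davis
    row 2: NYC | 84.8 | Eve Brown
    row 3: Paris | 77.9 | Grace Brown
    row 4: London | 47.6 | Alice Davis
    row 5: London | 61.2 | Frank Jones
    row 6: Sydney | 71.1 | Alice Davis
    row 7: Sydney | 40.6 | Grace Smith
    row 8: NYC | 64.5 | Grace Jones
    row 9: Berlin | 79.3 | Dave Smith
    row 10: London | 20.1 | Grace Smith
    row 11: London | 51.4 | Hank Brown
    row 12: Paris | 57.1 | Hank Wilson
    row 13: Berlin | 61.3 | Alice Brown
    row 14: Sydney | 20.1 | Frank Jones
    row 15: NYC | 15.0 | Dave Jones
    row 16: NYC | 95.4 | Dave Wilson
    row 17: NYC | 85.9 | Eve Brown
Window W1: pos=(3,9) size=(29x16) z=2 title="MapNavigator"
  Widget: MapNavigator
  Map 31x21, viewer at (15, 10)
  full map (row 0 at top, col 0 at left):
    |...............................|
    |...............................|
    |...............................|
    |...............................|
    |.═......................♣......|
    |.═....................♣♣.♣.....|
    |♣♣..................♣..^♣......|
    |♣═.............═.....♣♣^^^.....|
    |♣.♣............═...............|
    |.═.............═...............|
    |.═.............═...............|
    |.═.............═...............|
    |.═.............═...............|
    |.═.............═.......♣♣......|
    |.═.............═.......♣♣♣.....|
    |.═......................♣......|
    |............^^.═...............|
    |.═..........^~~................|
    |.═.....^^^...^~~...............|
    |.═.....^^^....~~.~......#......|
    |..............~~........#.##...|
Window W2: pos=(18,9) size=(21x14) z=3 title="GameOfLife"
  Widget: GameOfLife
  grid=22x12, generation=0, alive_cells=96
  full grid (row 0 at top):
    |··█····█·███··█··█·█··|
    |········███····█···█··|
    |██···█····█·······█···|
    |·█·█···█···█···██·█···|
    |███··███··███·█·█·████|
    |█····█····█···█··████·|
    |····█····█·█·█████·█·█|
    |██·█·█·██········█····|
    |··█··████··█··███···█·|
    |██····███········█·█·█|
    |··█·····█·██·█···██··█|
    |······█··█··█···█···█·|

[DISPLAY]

.........═┃····█····█···█··███┃                     
.........@┃···█····█·█·█████·█┃                     
.........═┃█·█·█·██········█··┃                     
.........═┃·█··████··█··███···┃                     
.........═┃█····███········█·█┃                     
.........═┗━━━━━━━━━━━━━━━━━━━┛                     
..................♣....┃                            
━━━━━━━━━━━━━━━━━━━━━━━┛                            
                                                    
                                                    
                                                    
                                                    
                                                    
                      ┏━━━━━━━━━━━━━━━━━━━━━━━━━━━━━
                      ┃ DataTable                   
                      ┠─────────────────────────────
                      ┃City  │Score│Name            
                      ┃──────┼─────┼────────────    
                      ┃Sydney│42.1 │Grace Wilson    
                      ┃NYC   │9.2  │Frank Davis     
                      ┃NYC   │84.8 │Eve Brown       
                      ┃Paris │77.9 │Grace Brown     
                      ┗━━━━━━━━━━━━━━━━━━━━━━━━━━━━━
                                                    


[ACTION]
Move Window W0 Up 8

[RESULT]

.........═┃····█····█···█··███┃                     
.........@┃···█····█·█·█████·█┃                     
.........═┃█·█·█·██········█··┃                     
.........═┃·█··████··█··███···┃                     
.........═┃█····███········█·█┃                     
.........═┗━━━━━━━━━━━━━━━━━━━┛━━━━━━━━━━━━━━━━━━━━━
..................♣....┃DataTable                   
━━━━━━━━━━━━━━━━━━━━━━━┛────────────────────────────
                      ┃City  │Score│Name            
                      ┃──────┼─────┼────────────    
                      ┃Sydney│42.1 │Grace Wilson    
                      ┃NYC   │9.2  │Frank Davis     
                      ┃NYC   │84.8 │Eve Brown       
                      ┃Paris │77.9 │Grace Brown     
                      ┗━━━━━━━━━━━━━━━━━━━━━━━━━━━━━
                                                    
                                                    
                                                    
                                                    
                                                    
                                                    
                                                    
                                                    
                                                    


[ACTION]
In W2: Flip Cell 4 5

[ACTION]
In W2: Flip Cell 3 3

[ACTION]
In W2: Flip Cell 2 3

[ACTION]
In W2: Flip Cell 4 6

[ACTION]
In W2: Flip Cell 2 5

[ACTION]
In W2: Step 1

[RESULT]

.........═┃········█··········┃                     
.........@┃█··███·███··███···█┃                     
.........═┃███·█···██·██···██·┃                     
.........═┃·█·██···█·····████·┃                     
.........═┃██··█····███·██·█·█┃                     
.........═┗━━━━━━━━━━━━━━━━━━━┛━━━━━━━━━━━━━━━━━━━━━
..................♣....┃DataTable                   
━━━━━━━━━━━━━━━━━━━━━━━┛────────────────────────────
                      ┃City  │Score│Name            
                      ┃──────┼─────┼────────────    
                      ┃Sydney│42.1 │Grace Wilson    
                      ┃NYC   │9.2  │Frank Davis     
                      ┃NYC   │84.8 │Eve Brown       
                      ┃Paris │77.9 │Grace Brown     
                      ┗━━━━━━━━━━━━━━━━━━━━━━━━━━━━━
                                                    
                                                    
                                                    
                                                    
                                                    
                                                    
                                                    
                                                    
                                                    


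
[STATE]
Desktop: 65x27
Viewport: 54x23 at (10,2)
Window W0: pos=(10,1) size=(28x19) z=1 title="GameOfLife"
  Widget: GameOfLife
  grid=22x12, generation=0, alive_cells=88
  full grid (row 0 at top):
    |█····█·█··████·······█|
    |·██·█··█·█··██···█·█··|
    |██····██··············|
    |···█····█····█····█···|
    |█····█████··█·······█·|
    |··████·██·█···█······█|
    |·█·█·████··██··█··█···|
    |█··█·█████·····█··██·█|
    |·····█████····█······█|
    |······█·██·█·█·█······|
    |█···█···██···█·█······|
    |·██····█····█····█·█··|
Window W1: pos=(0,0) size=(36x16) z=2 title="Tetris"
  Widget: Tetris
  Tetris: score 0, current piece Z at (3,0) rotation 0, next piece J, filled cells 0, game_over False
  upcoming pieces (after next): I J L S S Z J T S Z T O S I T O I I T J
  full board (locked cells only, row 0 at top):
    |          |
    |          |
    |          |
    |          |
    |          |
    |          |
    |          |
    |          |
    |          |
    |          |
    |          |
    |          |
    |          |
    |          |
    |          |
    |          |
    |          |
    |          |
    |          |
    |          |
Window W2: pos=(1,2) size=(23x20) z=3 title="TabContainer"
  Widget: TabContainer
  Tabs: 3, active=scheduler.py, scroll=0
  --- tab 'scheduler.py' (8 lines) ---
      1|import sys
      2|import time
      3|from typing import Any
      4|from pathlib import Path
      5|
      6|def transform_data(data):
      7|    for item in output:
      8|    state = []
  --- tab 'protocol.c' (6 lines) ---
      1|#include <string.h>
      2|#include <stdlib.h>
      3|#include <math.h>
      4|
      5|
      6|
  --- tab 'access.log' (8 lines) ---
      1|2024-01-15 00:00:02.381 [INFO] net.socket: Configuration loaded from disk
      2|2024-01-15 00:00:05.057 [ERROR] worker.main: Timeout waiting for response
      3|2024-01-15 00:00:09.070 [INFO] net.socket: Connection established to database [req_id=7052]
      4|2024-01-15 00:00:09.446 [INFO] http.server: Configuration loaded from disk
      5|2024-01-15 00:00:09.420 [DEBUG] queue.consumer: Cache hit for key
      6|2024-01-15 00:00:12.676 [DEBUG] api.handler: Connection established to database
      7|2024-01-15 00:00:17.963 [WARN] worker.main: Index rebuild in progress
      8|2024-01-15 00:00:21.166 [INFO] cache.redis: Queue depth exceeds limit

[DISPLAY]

━━━━━━━━━━━━━┓───────────┨ ┃                          
ainer        ┃           ┃─┨                          
─────────────┨           ┃ ┃                          
er.py]│ proto┃           ┃ ┃                          
─────────────┃           ┃ ┃                          
ys           ┃           ┃ ┃                          
ime          ┃           ┃ ┃                          
ing import An┃           ┃ ┃                          
hlib import P┃           ┃ ┃                          
             ┃           ┃ ┃                          
sform_data(da┃           ┃ ┃                          
item in outpu┃           ┃ ┃                          
e = []       ┃           ┃ ┃                          
             ┃━━━━━━━━━━━┛ ┃                          
             ┃····█·█··    ┃                          
             ┃             ┃                          
             ┃             ┃                          
             ┃━━━━━━━━━━━━━┛                          
             ┃                                        
━━━━━━━━━━━━━┛                                        
                                                      
                                                      
                                                      


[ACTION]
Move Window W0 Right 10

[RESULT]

━━━━━━━━━━━━━┓───────────┨           ┃                
ainer        ┃           ┃───────────┨                
─────────────┨           ┃           ┃                
er.py]│ proto┃           ┃······█    ┃                
─────────────┃           ┃··█·█··    ┃                
ys           ┃           ┃·······    ┃                
ime          ┃           ┃···█···    ┃                
ing import An┃           ┃·····█·    ┃                
hlib import P┃           ┃······█    ┃                
             ┃           ┃█··█···    ┃                
sform_data(da┃           ┃█··██·█    ┃                
item in outpu┃           ┃······█    ┃                
e = []       ┃           ┃█······    ┃                
             ┃━━━━━━━━━━━┛█······    ┃                
             ┃····█····█····█·█··    ┃                
             ┃                       ┃                
             ┃                       ┃                
             ┃━━━━━━━━━━━━━━━━━━━━━━━┛                
             ┃                                        
━━━━━━━━━━━━━┛                                        
                                                      
                                                      
                                                      


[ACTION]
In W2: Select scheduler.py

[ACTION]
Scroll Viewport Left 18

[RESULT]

┠┏━━━━━━━━━━━━━━━━━━━━━┓───────────┨           ┃      
┃┃ TabContainer        ┃           ┃───────────┨      
┃┠─────────────────────┨           ┃           ┃      
┃┃[scheduler.py]│ proto┃           ┃······█    ┃      
┃┃─────────────────────┃           ┃··█·█··    ┃      
┃┃import sys           ┃           ┃·······    ┃      
┃┃import time          ┃           ┃···█···    ┃      
┃┃from typing import An┃           ┃·····█·    ┃      
┃┃from pathlib import P┃           ┃······█    ┃      
┃┃                     ┃           ┃█··█···    ┃      
┃┃def transform_data(da┃           ┃█··██·█    ┃      
┃┃    for item in outpu┃           ┃······█    ┃      
┃┃    state = []       ┃           ┃█······    ┃      
┗┃                     ┃━━━━━━━━━━━┛█······    ┃      
 ┃                     ┃····█····█····█·█··    ┃      
 ┃                     ┃                       ┃      
 ┃                     ┃                       ┃      
 ┃                     ┃━━━━━━━━━━━━━━━━━━━━━━━┛      
 ┃                     ┃                              
 ┗━━━━━━━━━━━━━━━━━━━━━┛                              
                                                      
                                                      
                                                      


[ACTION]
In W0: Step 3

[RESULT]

┠┏━━━━━━━━━━━━━━━━━━━━━┓───────────┨           ┃      
┃┃ TabContainer        ┃           ┃───────────┨      
┃┠─────────────────────┨           ┃           ┃      
┃┃[scheduler.py]│ proto┃           ┃·······    ┃      
┃┃─────────────────────┃           ┃·······    ┃      
┃┃import sys           ┃           ┃·······    ┃      
┃┃import time          ┃           ┃·······    ┃      
┃┃from typing import An┃           ┃·······    ┃      
┃┃from pathlib import P┃           ┃····█··    ┃      
┃┃                     ┃           ┃··██·█·    ┃      
┃┃def transform_data(da┃           ┃██···██    ┃      
┃┃    for item in outpu┃           ┃·█·····    ┃      
┃┃    state = []       ┃           ┃██·····    ┃      
┗┃                     ┃━━━━━━━━━━━┛█······    ┃      
 ┃                     ┃··········█········    ┃      
 ┃                     ┃                       ┃      
 ┃                     ┃                       ┃      
 ┃                     ┃━━━━━━━━━━━━━━━━━━━━━━━┛      
 ┃                     ┃                              
 ┗━━━━━━━━━━━━━━━━━━━━━┛                              
                                                      
                                                      
                                                      


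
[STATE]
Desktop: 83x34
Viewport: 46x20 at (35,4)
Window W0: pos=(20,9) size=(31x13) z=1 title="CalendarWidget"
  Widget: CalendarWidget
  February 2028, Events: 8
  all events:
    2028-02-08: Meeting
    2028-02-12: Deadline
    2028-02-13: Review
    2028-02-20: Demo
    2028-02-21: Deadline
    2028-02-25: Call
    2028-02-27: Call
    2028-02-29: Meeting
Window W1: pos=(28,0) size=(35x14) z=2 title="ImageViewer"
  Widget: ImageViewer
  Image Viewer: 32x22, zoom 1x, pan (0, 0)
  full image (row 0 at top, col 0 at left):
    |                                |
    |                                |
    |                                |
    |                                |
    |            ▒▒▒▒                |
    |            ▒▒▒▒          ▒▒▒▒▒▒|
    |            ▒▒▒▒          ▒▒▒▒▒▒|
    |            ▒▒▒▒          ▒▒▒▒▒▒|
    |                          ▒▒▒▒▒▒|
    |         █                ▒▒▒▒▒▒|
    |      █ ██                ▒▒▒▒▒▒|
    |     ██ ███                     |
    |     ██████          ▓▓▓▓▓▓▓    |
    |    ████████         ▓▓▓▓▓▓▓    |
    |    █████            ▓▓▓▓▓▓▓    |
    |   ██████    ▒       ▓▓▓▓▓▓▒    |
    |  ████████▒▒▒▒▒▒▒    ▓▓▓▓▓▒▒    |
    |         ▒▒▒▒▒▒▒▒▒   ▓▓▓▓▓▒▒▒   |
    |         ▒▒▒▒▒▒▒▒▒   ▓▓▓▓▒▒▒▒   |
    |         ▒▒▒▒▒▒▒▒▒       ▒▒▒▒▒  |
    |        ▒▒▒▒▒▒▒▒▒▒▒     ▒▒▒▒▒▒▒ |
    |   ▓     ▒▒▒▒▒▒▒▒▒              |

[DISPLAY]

                           ┃                  
                           ┃                  
                           ┃                  
      ▒▒▒▒                 ┃                  
      ▒▒▒▒          ▒▒▒▒▒▒ ┃                  
      ▒▒▒▒          ▒▒▒▒▒▒ ┃                  
      ▒▒▒▒          ▒▒▒▒▒▒ ┃                  
                    ▒▒▒▒▒▒ ┃                  
   █                ▒▒▒▒▒▒ ┃                  
━━━━━━━━━━━━━━━━━━━━━━━━━━━┛                  
  5  6         ┃                              
1 12* 13*      ┃                              
 19 20*        ┃                              
5* 26 27*      ┃                              
               ┃                              
               ┃                              
               ┃                              
━━━━━━━━━━━━━━━┛                              
                                              
                                              


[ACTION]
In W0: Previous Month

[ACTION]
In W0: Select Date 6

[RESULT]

                           ┃                  
                           ┃                  
                           ┃                  
      ▒▒▒▒                 ┃                  
      ▒▒▒▒          ▒▒▒▒▒▒ ┃                  
      ▒▒▒▒          ▒▒▒▒▒▒ ┃                  
      ▒▒▒▒          ▒▒▒▒▒▒ ┃                  
                    ▒▒▒▒▒▒ ┃                  
   █                ▒▒▒▒▒▒ ┃                  
━━━━━━━━━━━━━━━━━━━━━━━━━━━┛                  
  1  2         ┃                              
 7  8  9       ┃                              
 15 16         ┃                              
 22 23         ┃                              
 29 30         ┃                              
               ┃                              
               ┃                              
━━━━━━━━━━━━━━━┛                              
                                              
                                              


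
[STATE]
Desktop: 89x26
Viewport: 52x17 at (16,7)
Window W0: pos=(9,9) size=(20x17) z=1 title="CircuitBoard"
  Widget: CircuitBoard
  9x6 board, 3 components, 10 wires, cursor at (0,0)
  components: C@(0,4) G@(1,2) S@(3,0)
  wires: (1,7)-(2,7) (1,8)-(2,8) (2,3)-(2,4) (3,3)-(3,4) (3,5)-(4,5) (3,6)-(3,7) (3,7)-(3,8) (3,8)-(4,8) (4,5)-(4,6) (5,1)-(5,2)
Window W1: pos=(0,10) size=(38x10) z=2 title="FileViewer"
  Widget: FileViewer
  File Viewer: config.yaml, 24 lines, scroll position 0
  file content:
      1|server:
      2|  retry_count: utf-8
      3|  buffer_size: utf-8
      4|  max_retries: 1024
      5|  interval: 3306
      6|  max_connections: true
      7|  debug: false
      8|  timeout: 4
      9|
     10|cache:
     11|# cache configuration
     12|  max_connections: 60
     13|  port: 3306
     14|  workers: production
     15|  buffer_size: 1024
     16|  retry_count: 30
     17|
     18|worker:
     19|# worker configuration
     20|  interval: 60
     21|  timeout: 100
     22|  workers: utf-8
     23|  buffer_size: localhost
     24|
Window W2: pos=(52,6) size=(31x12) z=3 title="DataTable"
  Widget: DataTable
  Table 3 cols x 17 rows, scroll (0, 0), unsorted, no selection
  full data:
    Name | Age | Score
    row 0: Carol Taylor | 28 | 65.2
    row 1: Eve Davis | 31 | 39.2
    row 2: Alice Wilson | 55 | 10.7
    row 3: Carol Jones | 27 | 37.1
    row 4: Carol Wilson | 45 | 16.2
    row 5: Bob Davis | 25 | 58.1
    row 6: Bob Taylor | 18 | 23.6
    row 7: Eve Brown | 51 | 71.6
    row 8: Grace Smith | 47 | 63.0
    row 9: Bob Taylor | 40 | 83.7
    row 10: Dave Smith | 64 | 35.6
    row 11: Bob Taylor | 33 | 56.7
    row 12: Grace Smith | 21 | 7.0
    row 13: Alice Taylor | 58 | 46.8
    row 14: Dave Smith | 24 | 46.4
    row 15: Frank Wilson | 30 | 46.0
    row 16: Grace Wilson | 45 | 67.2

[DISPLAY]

                                    ┃ DataTable     
                                    ┠───────────────
━━━━━━━━━━━━┓                       ┃Name        │Ag
━━━━━━━━━━━━━━━━━━━━━┓              ┃────────────┼──
                     ┃              ┃Carol Taylor│28
─────────────────────┨              ┃Eve Davis   │31
                    ▲┃              ┃Alice Wilson│55
utf-8               █┃              ┃Carol Jones │27
utf-8               ░┃              ┃Carol Wilson│45
1024                ░┃              ┃Bob Davis   │25
6                   ░┃              ┗━━━━━━━━━━━━━━━
ns: true            ▼┃                              
━━━━━━━━━━━━━━━━━━━━━┛                              
            ┃                                       
            ┃                                       
            ┃                                       
  · ─ ·     ┃                                       


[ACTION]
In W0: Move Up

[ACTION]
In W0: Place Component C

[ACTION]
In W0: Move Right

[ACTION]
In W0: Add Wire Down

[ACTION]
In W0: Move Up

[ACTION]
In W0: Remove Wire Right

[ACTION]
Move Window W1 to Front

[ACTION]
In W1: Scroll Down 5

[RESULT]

                                    ┃ DataTable     
                                    ┠───────────────
━━━━━━━━━━━━┓                       ┃Name        │Ag
━━━━━━━━━━━━━━━━━━━━━┓              ┃────────────┼──
                     ┃              ┃Carol Taylor│28
─────────────────────┨              ┃Eve Davis   │31
ns: true            ▲┃              ┃Alice Wilson│55
                    ░┃              ┃Carol Jones │27
                    █┃              ┃Carol Wilson│45
                    ░┃              ┃Bob Davis   │25
                    ░┃              ┗━━━━━━━━━━━━━━━
ration              ▼┃                              
━━━━━━━━━━━━━━━━━━━━━┛                              
            ┃                                       
            ┃                                       
            ┃                                       
  · ─ ·     ┃                                       


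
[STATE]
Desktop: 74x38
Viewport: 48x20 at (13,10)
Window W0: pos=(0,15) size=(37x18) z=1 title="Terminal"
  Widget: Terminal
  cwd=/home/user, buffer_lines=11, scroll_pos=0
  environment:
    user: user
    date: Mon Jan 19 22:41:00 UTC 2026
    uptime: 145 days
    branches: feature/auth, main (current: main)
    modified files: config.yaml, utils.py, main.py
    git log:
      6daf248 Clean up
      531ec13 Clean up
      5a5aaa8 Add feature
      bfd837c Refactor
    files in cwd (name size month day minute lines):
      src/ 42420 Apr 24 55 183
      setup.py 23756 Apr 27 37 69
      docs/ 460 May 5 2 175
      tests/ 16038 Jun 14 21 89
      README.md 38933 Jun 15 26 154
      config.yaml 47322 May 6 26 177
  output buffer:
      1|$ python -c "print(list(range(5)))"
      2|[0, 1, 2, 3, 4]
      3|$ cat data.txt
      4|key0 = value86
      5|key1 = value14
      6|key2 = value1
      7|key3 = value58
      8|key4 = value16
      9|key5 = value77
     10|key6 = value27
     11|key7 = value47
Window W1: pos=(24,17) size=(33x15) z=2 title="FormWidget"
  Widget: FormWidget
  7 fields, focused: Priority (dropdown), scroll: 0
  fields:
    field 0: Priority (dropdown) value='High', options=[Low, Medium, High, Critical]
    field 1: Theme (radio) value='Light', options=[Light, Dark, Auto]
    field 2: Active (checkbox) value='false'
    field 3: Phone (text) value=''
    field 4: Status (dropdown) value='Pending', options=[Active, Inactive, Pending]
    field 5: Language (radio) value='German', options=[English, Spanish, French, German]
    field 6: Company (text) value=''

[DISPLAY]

                                                
                                                
                                                
                                                
                                                
━━━━━━━━━━━━━━━━━━━━━━━┓                        
                       ┃                        
───────────┏━━━━━━━━━━━━━━━━━━━━━━━━━━━━━━━┓    
"print(list┃ FormWidget                    ┃    
 4]        ┠───────────────────────────────┨    
xt         ┃> Priority:   [High          ▼]┃    
86         ┃  Theme:      (●) Light  ( ) Da┃    
14         ┃  Active:     [ ]              ┃    
1          ┃  Phone:      [               ]┃    
58         ┃  Status:     [Pending       ▼]┃    
16         ┃  Language:   ( ) English  ( ) ┃    
77         ┃  Company:    [               ]┃    
27         ┃                               ┃    
47         ┃                               ┃    
           ┃                               ┃    


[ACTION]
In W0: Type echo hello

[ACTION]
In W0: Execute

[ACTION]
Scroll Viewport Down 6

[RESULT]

                       ┃                        
───────────┏━━━━━━━━━━━━━━━━━━━━━━━━━━━━━━━┓    
"print(list┃ FormWidget                    ┃    
 4]        ┠───────────────────────────────┨    
xt         ┃> Priority:   [High          ▼]┃    
86         ┃  Theme:      (●) Light  ( ) Da┃    
14         ┃  Active:     [ ]              ┃    
1          ┃  Phone:      [               ]┃    
58         ┃  Status:     [Pending       ▼]┃    
16         ┃  Language:   ( ) English  ( ) ┃    
77         ┃  Company:    [               ]┃    
27         ┃                               ┃    
47         ┃                               ┃    
           ┃                               ┃    
           ┃                               ┃    
           ┗━━━━━━━━━━━━━━━━━━━━━━━━━━━━━━━┛    
━━━━━━━━━━━━━━━━━━━━━━━┛                        
                                                
                                                
                                                


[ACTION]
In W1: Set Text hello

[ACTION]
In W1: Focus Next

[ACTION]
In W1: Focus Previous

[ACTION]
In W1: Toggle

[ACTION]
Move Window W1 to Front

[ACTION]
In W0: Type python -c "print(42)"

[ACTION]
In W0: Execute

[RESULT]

                       ┃                        
───────────┏━━━━━━━━━━━━━━━━━━━━━━━━━━━━━━━┓    
xt         ┃ FormWidget                    ┃    
86         ┠───────────────────────────────┨    
14         ┃> Priority:   [High          ▼]┃    
1          ┃  Theme:      (●) Light  ( ) Da┃    
58         ┃  Active:     [ ]              ┃    
16         ┃  Phone:      [               ]┃    
77         ┃  Status:     [Pending       ▼]┃    
27         ┃  Language:   ( ) English  ( ) ┃    
47         ┃  Company:    [               ]┃    
           ┃                               ┃    
           ┃                               ┃    
"print(42)"┃                               ┃    
           ┃                               ┃    
           ┗━━━━━━━━━━━━━━━━━━━━━━━━━━━━━━━┛    
━━━━━━━━━━━━━━━━━━━━━━━┛                        
                                                
                                                
                                                
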